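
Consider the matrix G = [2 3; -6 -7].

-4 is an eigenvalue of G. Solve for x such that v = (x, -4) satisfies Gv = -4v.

2

We need (G + 4I)v = 0.
G + 4I = [[6, 3], [-6, -3]].
Row 1: (6)·x + (3)·-4 = 0
Row 2: (-6)·x + (-3)·-4 = 0
Solving gives x = 2.
Check: G·(2, -4) = (-8, 16) = -4·(2, -4).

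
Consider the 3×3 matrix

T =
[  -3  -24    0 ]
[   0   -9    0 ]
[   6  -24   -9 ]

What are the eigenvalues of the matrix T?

-9, -9, -3

Set up det(λI - T) = 0.
Expanding along the first row, p(λ) = λ^3 + 21λ^2 + 135λ + 243.
Since p(-3) = 0, λ = -3 is a root.
Factor out (λ + 3): p(λ) = (λ + 3)·(λ^2 + 18λ + 81).
The quadratic factor is (λ + 9)^2.
Eigenvalues: -9, -9, -3.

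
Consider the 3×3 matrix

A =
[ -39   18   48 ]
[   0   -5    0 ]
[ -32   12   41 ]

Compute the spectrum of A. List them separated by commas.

-7, -5, 9

Compute the characteristic polynomial p(r) = det(rI - A).
Expanding the 3×3 determinant: p(r) = r^3 + 3r^2 - 73r - 315.
Since p(-5) = 0, r = -5 is a root.
Dividing by (r + 5) leaves r^2 - 2r - 63.
The quadratic factors as (r + 7)·(r - 9).
Eigenvalues: -7, -5, 9.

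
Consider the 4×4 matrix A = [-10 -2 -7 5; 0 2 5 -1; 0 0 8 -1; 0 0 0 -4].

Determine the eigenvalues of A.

A is upper triangular, so its eigenvalues are the diagonal entries.
Diagonal: -10, 2, 8, -4.

-10, -4, 2, 8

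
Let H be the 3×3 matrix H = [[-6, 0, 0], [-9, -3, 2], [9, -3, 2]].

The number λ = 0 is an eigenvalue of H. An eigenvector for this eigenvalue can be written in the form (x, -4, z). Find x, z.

0, -6

We need (H)v = 0.
H = [[-6, 0, 0], [-9, -3, 2], [9, -3, 2]].
Row 1: (-6)·x + (0)·-4 + (0)·z = 0
Row 2: (-9)·x + (-3)·-4 + (2)·z = 0
Row 3: (9)·x + (-3)·-4 + (2)·z = 0
Solving gives x = 0, z = -6.
Check: H·(0, -4, -6) = (0, 0, 0) = 0·(0, -4, -6).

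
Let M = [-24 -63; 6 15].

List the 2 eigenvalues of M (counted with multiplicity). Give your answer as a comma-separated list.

-6, -3

det(M - λI) = (-24 - λ)(15 - λ) - (-63)·(6) = λ^2 + 9λ + 18.
This factors as (λ + 6)·(λ + 3) = 0.
Eigenvalues: -6, -3.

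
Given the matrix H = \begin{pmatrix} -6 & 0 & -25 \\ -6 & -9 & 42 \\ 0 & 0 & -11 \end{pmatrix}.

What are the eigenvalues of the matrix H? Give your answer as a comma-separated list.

-11, -9, -6

Compute the characteristic polynomial p(μ) = det(μI - H).
Expanding along the first row, p(μ) = μ^3 + 26μ^2 + 219μ + 594.
Try μ = -6: p(-6) = 0, so -6 is a root.
Factor out (μ + 6): p(μ) = (μ + 6)·(μ^2 + 20μ + 99).
The quadratic factors as (μ + 11)·(μ + 9).
Eigenvalues: -11, -9, -6.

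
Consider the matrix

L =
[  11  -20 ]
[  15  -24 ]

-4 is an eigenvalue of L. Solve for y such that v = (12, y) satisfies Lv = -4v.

We need (L + 4I)v = 0.
L + 4I = [[15, -20], [15, -20]].
Row 1: (15)·12 + (-20)·y = 0
Row 2: (15)·12 + (-20)·y = 0
Solving gives y = 9.
Check: L·(12, 9) = (-48, -36) = -4·(12, 9).

9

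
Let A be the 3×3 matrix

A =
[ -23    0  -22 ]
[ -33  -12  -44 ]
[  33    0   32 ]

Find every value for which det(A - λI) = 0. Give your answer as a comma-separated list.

-12, -1, 10

Compute the characteristic polynomial p(μ) = det(μI - A).
Cofactor expansion gives p(μ) = μ^3 + 3μ^2 - 118μ - 120.
Since p(-12) = 0, μ = -12 is a root.
Factor out (μ + 12): p(μ) = (μ + 12)·(μ^2 - 9μ - 10).
The quadratic factors as (μ + 1)·(μ - 10).
Eigenvalues: -12, -1, 10.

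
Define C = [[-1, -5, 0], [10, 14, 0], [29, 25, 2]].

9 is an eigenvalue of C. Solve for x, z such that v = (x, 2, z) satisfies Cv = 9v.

We need (C - 9I)v = 0.
C - 9I = [[-10, -5, 0], [10, 5, 0], [29, 25, -7]].
Row 1: (-10)·x + (-5)·2 + (0)·z = 0
Row 2: (10)·x + (5)·2 + (0)·z = 0
Row 3: (29)·x + (25)·2 + (-7)·z = 0
Solving gives x = -1, z = 3.
Check: C·(-1, 2, 3) = (-9, 18, 27) = 9·(-1, 2, 3).

-1, 3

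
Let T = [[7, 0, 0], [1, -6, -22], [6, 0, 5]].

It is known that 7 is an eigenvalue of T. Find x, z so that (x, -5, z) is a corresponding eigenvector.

We need (T - 7I)v = 0.
T - 7I = [[0, 0, 0], [1, -13, -22], [6, 0, -2]].
Row 1: (0)·x + (0)·-5 + (0)·z = 0
Row 2: (1)·x + (-13)·-5 + (-22)·z = 0
Row 3: (6)·x + (0)·-5 + (-2)·z = 0
Solving gives x = 1, z = 3.
Check: T·(1, -5, 3) = (7, -35, 21) = 7·(1, -5, 3).

1, 3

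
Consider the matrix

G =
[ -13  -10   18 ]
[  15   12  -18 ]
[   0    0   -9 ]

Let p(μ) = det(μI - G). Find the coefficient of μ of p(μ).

3

p(μ) = μ^3 + 10μ^2 + 3μ - 54.
The coefficient of μ is 3.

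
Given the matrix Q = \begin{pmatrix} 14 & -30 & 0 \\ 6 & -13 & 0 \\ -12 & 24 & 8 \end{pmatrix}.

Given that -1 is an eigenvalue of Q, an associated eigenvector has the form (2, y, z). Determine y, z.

1, 0

We need (Q + 1I)v = 0.
Q + 1I = [[15, -30, 0], [6, -12, 0], [-12, 24, 9]].
Row 1: (15)·2 + (-30)·y + (0)·z = 0
Row 2: (6)·2 + (-12)·y + (0)·z = 0
Row 3: (-12)·2 + (24)·y + (9)·z = 0
Solving gives y = 1, z = 0.
Check: Q·(2, 1, 0) = (-2, -1, 0) = -1·(2, 1, 0).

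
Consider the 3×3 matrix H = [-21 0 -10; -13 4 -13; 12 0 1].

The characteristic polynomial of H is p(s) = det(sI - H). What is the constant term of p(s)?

p(s) = s^3 + 16s^2 + 19s - 396.
The constant term is -396.

-396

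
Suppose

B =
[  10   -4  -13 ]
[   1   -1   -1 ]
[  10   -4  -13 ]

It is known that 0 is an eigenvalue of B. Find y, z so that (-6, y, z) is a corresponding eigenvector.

-2, -4

We need (B)v = 0.
B = [[10, -4, -13], [1, -1, -1], [10, -4, -13]].
Row 1: (10)·-6 + (-4)·y + (-13)·z = 0
Row 2: (1)·-6 + (-1)·y + (-1)·z = 0
Row 3: (10)·-6 + (-4)·y + (-13)·z = 0
Solving gives y = -2, z = -4.
Check: B·(-6, -2, -4) = (0, 0, 0) = 0·(-6, -2, -4).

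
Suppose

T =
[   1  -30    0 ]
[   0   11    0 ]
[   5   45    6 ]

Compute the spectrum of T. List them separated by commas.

1, 6, 11

The characteristic polynomial is p(r) = det(rI - T).
Cofactor expansion gives p(r) = r^3 - 18r^2 + 83r - 66.
Rational-root test: r = 6 gives p(6) = 0.
Dividing by (r - 6) leaves r^2 - 12r + 11.
The quadratic factors as (r - 1)·(r - 11).
Eigenvalues: 1, 6, 11.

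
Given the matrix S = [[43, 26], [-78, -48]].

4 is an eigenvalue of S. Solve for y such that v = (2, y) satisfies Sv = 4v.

We need (S - 4I)v = 0.
S - 4I = [[39, 26], [-78, -52]].
Row 1: (39)·2 + (26)·y = 0
Row 2: (-78)·2 + (-52)·y = 0
Solving gives y = -3.
Check: S·(2, -3) = (8, -12) = 4·(2, -3).

-3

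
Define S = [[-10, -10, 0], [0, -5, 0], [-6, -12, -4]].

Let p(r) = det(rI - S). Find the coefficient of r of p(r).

p(r) = r^3 + 19r^2 + 110r + 200.
The coefficient of r is 110.

110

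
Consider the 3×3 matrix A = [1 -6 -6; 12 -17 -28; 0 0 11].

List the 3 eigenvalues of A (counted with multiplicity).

-11, -5, 11

Set up det(lambda·I - A) = 0.
Expanding the 3×3 determinant: p(lambda) = lambda^3 + 5·lambda^2 - 121·lambda - 605.
Since p(-5) = 0, lambda = -5 is a root.
Factor out (lambda + 5): p(lambda) = (lambda + 5)·(lambda^2 - 121).
The quadratic factors as (lambda + 11)·(lambda - 11).
Eigenvalues: -11, -5, 11.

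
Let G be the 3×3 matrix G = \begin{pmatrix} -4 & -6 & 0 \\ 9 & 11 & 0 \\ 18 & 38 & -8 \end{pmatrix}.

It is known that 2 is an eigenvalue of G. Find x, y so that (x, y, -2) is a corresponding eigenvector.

We need (G - 2I)v = 0.
G - 2I = [[-6, -6, 0], [9, 9, 0], [18, 38, -10]].
Row 1: (-6)·x + (-6)·y + (0)·-2 = 0
Row 2: (9)·x + (9)·y + (0)·-2 = 0
Row 3: (18)·x + (38)·y + (-10)·-2 = 0
Solving gives x = 1, y = -1.
Check: G·(1, -1, -2) = (2, -2, -4) = 2·(1, -1, -2).

1, -1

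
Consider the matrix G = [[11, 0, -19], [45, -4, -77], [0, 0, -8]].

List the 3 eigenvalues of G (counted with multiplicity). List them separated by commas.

Set up det(λI - G) = 0.
Expanding along the first row, p(λ) = λ^3 + λ^2 - 100λ - 352.
Try λ = -4: p(-4) = 0, so -4 is a root.
Factor out (λ + 4): p(λ) = (λ + 4)·(λ^2 - 3λ - 88).
The quadratic factors as (λ + 8)·(λ - 11).
Eigenvalues: -8, -4, 11.

-8, -4, 11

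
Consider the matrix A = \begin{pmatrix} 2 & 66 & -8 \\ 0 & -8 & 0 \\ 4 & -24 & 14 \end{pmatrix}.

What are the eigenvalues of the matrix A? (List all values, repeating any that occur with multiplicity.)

Compute the characteristic polynomial p(λ) = det(λI - A).
Cofactor expansion gives p(λ) = λ^3 - 8λ^2 - 68λ + 480.
Rational-root test: λ = 6 gives p(6) = 0.
Dividing by (λ - 6) leaves λ^2 - 2λ - 80.
The quadratic factors as (λ + 8)·(λ - 10).
Eigenvalues: -8, 6, 10.

-8, 6, 10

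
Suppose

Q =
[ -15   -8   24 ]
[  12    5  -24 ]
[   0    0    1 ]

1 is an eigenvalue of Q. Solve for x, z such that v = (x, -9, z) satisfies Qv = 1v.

We need (Q - 1I)v = 0.
Q - 1I = [[-16, -8, 24], [12, 4, -24], [0, 0, 0]].
Row 1: (-16)·x + (-8)·-9 + (24)·z = 0
Row 2: (12)·x + (4)·-9 + (-24)·z = 0
Row 3: (0)·x + (0)·-9 + (0)·z = 0
Solving gives x = 9, z = 3.
Check: Q·(9, -9, 3) = (9, -9, 3) = 1·(9, -9, 3).

9, 3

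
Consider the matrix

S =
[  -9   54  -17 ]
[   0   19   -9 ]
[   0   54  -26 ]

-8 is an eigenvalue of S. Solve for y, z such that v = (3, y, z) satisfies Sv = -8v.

1, 3

We need (S + 8I)v = 0.
S + 8I = [[-1, 54, -17], [0, 27, -9], [0, 54, -18]].
Row 1: (-1)·3 + (54)·y + (-17)·z = 0
Row 2: (0)·3 + (27)·y + (-9)·z = 0
Row 3: (0)·3 + (54)·y + (-18)·z = 0
Solving gives y = 1, z = 3.
Check: S·(3, 1, 3) = (-24, -8, -24) = -8·(3, 1, 3).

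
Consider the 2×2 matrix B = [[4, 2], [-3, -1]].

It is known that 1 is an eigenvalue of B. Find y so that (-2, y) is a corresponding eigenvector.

We need (B - 1I)v = 0.
B - 1I = [[3, 2], [-3, -2]].
Row 1: (3)·-2 + (2)·y = 0
Row 2: (-3)·-2 + (-2)·y = 0
Solving gives y = 3.
Check: B·(-2, 3) = (-2, 3) = 1·(-2, 3).

3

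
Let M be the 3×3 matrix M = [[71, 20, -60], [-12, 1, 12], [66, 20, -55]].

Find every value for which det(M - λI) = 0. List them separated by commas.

The characteristic polynomial is p(r) = det(rI - M).
Cofactor expansion gives p(r) = r^3 - 17r^2 + 71r - 55.
Rational-root test: r = 1 gives p(1) = 0.
Dividing by (r - 1) leaves r^2 - 16r + 55.
The quadratic factors as (r - 5)·(r - 11).
Eigenvalues: 1, 5, 11.

1, 5, 11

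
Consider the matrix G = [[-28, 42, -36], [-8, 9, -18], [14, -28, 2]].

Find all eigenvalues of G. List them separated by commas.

Compute the characteristic polynomial p(s) = det(sI - G).
Expanding along the first row, p(s) = s^3 + 17s^2 + 46s - 168.
Since p(2) = 0, s = 2 is a root.
Dividing by (s - 2) leaves s^2 + 19s + 84.
The quadratic factors as (s + 12)·(s + 7).
Eigenvalues: -12, -7, 2.

-12, -7, 2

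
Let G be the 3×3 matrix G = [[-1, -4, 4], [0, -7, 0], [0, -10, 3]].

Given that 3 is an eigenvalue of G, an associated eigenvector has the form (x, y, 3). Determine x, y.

3, 0

We need (G - 3I)v = 0.
G - 3I = [[-4, -4, 4], [0, -10, 0], [0, -10, 0]].
Row 1: (-4)·x + (-4)·y + (4)·3 = 0
Row 2: (0)·x + (-10)·y + (0)·3 = 0
Row 3: (0)·x + (-10)·y + (0)·3 = 0
Solving gives x = 3, y = 0.
Check: G·(3, 0, 3) = (9, 0, 9) = 3·(3, 0, 3).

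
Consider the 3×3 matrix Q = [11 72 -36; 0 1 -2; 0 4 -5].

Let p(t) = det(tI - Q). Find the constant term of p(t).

-33

p(t) = t^3 - 7t^2 - 41t - 33.
The constant term is -33.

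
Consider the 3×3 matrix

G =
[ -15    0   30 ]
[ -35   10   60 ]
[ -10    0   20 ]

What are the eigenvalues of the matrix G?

0, 5, 10

The characteristic polynomial is p(λ) = det(λI - G).
Cofactor expansion gives p(λ) = λ^3 - 15λ^2 + 50λ.
Since p(5) = 0, λ = 5 is a root.
Dividing by (λ - 5) leaves λ^2 - 10λ.
The quadratic factors as λ·(λ - 10).
Eigenvalues: 0, 5, 10.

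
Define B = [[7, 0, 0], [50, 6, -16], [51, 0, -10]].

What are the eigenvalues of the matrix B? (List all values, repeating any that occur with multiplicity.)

Compute the characteristic polynomial p(lambda) = det(lambda·I - B).
Cofactor expansion gives p(lambda) = lambda^3 - 3·lambda^2 - 88·lambda + 420.
Rational-root test: lambda = -10 gives p(-10) = 0.
Factor out (lambda + 10): p(lambda) = (lambda + 10)·(lambda^2 - 13·lambda + 42).
The quadratic factors as (lambda - 6)·(lambda - 7).
Eigenvalues: -10, 6, 7.

-10, 6, 7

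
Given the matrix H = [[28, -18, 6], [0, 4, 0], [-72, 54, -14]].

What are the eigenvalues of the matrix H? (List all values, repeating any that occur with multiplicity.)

4, 4, 10

Compute the characteristic polynomial p(μ) = det(μI - H).
Cofactor expansion gives p(μ) = μ^3 - 18μ^2 + 96μ - 160.
Since p(4) = 0, μ = 4 is a root.
Factor out (μ - 4): p(μ) = (μ - 4)·(μ^2 - 14μ + 40).
The quadratic factors as (μ - 4)·(μ - 10).
Eigenvalues: 4, 4, 10.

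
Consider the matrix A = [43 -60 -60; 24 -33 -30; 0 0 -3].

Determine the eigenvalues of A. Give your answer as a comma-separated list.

Set up det(sI - A) = 0.
Expanding the 3×3 determinant: p(s) = s^3 - 7s^2 - 9s + 63.
Since p(7) = 0, s = 7 is a root.
Dividing by (s - 7) leaves s^2 - 9.
The quadratic factors as (s + 3)·(s - 3).
Eigenvalues: -3, 3, 7.

-3, 3, 7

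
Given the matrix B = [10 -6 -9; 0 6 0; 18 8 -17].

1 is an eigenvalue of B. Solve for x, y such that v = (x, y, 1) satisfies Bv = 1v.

We need (B - 1I)v = 0.
B - 1I = [[9, -6, -9], [0, 5, 0], [18, 8, -18]].
Row 1: (9)·x + (-6)·y + (-9)·1 = 0
Row 2: (0)·x + (5)·y + (0)·1 = 0
Row 3: (18)·x + (8)·y + (-18)·1 = 0
Solving gives x = 1, y = 0.
Check: B·(1, 0, 1) = (1, 0, 1) = 1·(1, 0, 1).

1, 0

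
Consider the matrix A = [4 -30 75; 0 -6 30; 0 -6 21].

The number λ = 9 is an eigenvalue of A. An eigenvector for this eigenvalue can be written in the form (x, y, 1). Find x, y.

We need (A - 9I)v = 0.
A - 9I = [[-5, -30, 75], [0, -15, 30], [0, -6, 12]].
Row 1: (-5)·x + (-30)·y + (75)·1 = 0
Row 2: (0)·x + (-15)·y + (30)·1 = 0
Row 3: (0)·x + (-6)·y + (12)·1 = 0
Solving gives x = 3, y = 2.
Check: A·(3, 2, 1) = (27, 18, 9) = 9·(3, 2, 1).

3, 2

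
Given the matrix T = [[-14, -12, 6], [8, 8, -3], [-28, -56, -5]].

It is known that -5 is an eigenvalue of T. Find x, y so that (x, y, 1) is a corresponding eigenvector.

We need (T + 5I)v = 0.
T + 5I = [[-9, -12, 6], [8, 13, -3], [-28, -56, 0]].
Row 1: (-9)·x + (-12)·y + (6)·1 = 0
Row 2: (8)·x + (13)·y + (-3)·1 = 0
Row 3: (-28)·x + (-56)·y + (0)·1 = 0
Solving gives x = 2, y = -1.
Check: T·(2, -1, 1) = (-10, 5, -5) = -5·(2, -1, 1).

2, -1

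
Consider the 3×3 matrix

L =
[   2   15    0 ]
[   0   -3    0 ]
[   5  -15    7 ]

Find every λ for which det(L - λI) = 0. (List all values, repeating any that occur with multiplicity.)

Set up det(λI - L) = 0.
Expanding the 3×3 determinant: p(λ) = λ^3 - 6λ^2 - 13λ + 42.
Try λ = -3: p(-3) = 0, so -3 is a root.
Dividing by (λ + 3) leaves λ^2 - 9λ + 14.
The quadratic factors as (λ - 2)·(λ - 7).
Eigenvalues: -3, 2, 7.

-3, 2, 7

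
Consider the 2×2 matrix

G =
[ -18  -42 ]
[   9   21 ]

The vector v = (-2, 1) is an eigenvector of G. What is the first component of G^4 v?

-162

First find the eigenvalue: Gv = (-6, 3) = 3·(-2, 1), so λ = 3.
Then G^4 v = λ^4·v = 3^4·(-2, 1) = 81·(-2, 1) = (-162, 81).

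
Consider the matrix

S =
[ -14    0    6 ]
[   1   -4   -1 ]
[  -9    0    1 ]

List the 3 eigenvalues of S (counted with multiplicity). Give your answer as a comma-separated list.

-8, -5, -4

The characteristic polynomial is p(r) = det(rI - S).
Cofactor expansion gives p(r) = r^3 + 17r^2 + 92r + 160.
Rational-root test: r = -4 gives p(-4) = 0.
Factor out (r + 4): p(r) = (r + 4)·(r^2 + 13r + 40).
The quadratic factors as (r + 8)·(r + 5).
Eigenvalues: -8, -5, -4.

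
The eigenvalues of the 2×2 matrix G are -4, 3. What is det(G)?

det(G) is the product of the eigenvalues: (-4) · (3) = -12.

-12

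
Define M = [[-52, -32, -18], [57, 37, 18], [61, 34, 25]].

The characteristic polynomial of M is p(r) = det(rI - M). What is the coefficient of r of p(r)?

11

p(r) = r^3 - 10r^2 + 11r + 70.
The coefficient of r is 11.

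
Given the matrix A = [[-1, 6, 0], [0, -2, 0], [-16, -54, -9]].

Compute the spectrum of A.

The characteristic polynomial is p(r) = det(rI - A).
Expanding along the first row, p(r) = r^3 + 12r^2 + 29r + 18.
Try r = -1: p(-1) = 0, so -1 is a root.
Dividing by (r + 1) leaves r^2 + 11r + 18.
The quadratic factors as (r + 9)·(r + 2).
Eigenvalues: -9, -2, -1.

-9, -2, -1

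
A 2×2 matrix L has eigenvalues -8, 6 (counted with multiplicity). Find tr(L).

trace(L) is the sum of the eigenvalues: (-8) + (6) = -2.

-2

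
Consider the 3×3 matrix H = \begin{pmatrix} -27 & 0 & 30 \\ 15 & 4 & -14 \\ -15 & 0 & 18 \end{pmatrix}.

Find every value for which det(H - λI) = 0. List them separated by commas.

Set up det(tI - H) = 0.
Expanding along the first row, p(t) = t^3 + 5t^2 - 72t + 144.
Since p(3) = 0, t = 3 is a root.
Factor out (t - 3): p(t) = (t - 3)·(t^2 + 8t - 48).
The quadratic factors as (t + 12)·(t - 4).
Eigenvalues: -12, 3, 4.

-12, 3, 4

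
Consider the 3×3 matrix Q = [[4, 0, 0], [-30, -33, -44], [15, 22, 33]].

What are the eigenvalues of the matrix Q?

-11, 4, 11

Compute the characteristic polynomial p(t) = det(tI - Q).
Expanding the 3×3 determinant: p(t) = t^3 - 4t^2 - 121t + 484.
Since p(-11) = 0, t = -11 is a root.
Factor out (t + 11): p(t) = (t + 11)·(t^2 - 15t + 44).
The quadratic factors as (t - 4)·(t - 11).
Eigenvalues: -11, 4, 11.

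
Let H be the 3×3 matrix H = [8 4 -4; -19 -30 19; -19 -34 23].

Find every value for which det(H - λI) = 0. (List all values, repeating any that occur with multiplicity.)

The characteristic polynomial is p(λ) = det(λI - H).
Expanding along the first row, p(λ) = λ^3 - λ^2 - 100λ + 352.
Try λ = 4: p(4) = 0, so 4 is a root.
Dividing by (λ - 4) leaves λ^2 + 3λ - 88.
The quadratic factors as (λ + 11)·(λ - 8).
Eigenvalues: -11, 4, 8.

-11, 4, 8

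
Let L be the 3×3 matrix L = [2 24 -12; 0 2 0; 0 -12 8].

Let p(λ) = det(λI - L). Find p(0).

p(0) = det(0·I − L) = det(−L) = (−1)^3·det(L).
det(L) = 32, so p(0) = -32.

-32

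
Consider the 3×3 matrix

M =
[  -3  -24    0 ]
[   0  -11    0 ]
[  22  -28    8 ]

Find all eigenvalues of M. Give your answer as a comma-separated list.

-11, -3, 8

Compute the characteristic polynomial p(t) = det(tI - M).
Cofactor expansion gives p(t) = t^3 + 6t^2 - 79t - 264.
Since p(-11) = 0, t = -11 is a root.
Factor out (t + 11): p(t) = (t + 11)·(t^2 - 5t - 24).
The quadratic factors as (t + 3)·(t - 8).
Eigenvalues: -11, -3, 8.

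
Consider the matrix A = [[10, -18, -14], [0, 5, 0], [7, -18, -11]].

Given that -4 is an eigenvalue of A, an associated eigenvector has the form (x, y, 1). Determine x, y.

1, 0

We need (A + 4I)v = 0.
A + 4I = [[14, -18, -14], [0, 9, 0], [7, -18, -7]].
Row 1: (14)·x + (-18)·y + (-14)·1 = 0
Row 2: (0)·x + (9)·y + (0)·1 = 0
Row 3: (7)·x + (-18)·y + (-7)·1 = 0
Solving gives x = 1, y = 0.
Check: A·(1, 0, 1) = (-4, 0, -4) = -4·(1, 0, 1).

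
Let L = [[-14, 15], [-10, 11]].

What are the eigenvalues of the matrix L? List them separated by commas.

det(L - lambda·I) = (-14 - lambda)(11 - lambda) - (15)·(-10) = lambda^2 + 3·lambda - 4.
This factors as (lambda + 4)·(lambda - 1) = 0.
Eigenvalues: -4, 1.

-4, 1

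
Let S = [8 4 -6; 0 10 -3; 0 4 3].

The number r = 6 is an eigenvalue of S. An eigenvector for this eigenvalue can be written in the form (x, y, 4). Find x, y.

We need (S - 6I)v = 0.
S - 6I = [[2, 4, -6], [0, 4, -3], [0, 4, -3]].
Row 1: (2)·x + (4)·y + (-6)·4 = 0
Row 2: (0)·x + (4)·y + (-3)·4 = 0
Row 3: (0)·x + (4)·y + (-3)·4 = 0
Solving gives x = 6, y = 3.
Check: S·(6, 3, 4) = (36, 18, 24) = 6·(6, 3, 4).

6, 3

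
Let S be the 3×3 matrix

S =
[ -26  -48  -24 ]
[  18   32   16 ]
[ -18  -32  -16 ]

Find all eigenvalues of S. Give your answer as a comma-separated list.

Set up det(sI - S) = 0.
Cofactor expansion gives p(s) = s^3 + 10s^2 + 16s.
Since p(0) = 0, s = 0 is a root.
Factor out s: p(s) = s·(s^2 + 10s + 16).
The quadratic factors as (s + 8)·(s + 2).
Eigenvalues: -8, -2, 0.

-8, -2, 0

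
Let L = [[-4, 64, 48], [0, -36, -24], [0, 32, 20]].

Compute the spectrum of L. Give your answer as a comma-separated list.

-12, -4, -4

The characteristic polynomial is p(λ) = det(λI - L).
Cofactor expansion gives p(λ) = λ^3 + 20λ^2 + 112λ + 192.
Try λ = -4: p(-4) = 0, so -4 is a root.
Dividing by (λ + 4) leaves λ^2 + 16λ + 48.
The quadratic factors as (λ + 12)·(λ + 4).
Eigenvalues: -12, -4, -4.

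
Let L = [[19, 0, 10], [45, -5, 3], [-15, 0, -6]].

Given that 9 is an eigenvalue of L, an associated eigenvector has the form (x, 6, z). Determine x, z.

We need (L - 9I)v = 0.
L - 9I = [[10, 0, 10], [45, -14, 3], [-15, 0, -15]].
Row 1: (10)·x + (0)·6 + (10)·z = 0
Row 2: (45)·x + (-14)·6 + (3)·z = 0
Row 3: (-15)·x + (0)·6 + (-15)·z = 0
Solving gives x = 2, z = -2.
Check: L·(2, 6, -2) = (18, 54, -18) = 9·(2, 6, -2).

2, -2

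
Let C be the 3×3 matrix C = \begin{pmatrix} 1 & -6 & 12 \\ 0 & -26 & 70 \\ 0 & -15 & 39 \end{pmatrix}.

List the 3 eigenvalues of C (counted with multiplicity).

Compute the characteristic polynomial p(t) = det(tI - C).
Expanding along the first row, p(t) = t^3 - 14t^2 + 49t - 36.
Try t = 4: p(4) = 0, so 4 is a root.
Dividing by (t - 4) leaves t^2 - 10t + 9.
The quadratic factors as (t - 1)·(t - 9).
Eigenvalues: 1, 4, 9.

1, 4, 9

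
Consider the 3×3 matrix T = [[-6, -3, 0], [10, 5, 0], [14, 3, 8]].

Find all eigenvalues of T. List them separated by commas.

Compute the characteristic polynomial p(t) = det(tI - T).
Cofactor expansion gives p(t) = t^3 - 7t^2 - 8t.
Try t = 0: p(0) = 0, so 0 is a root.
Dividing by t leaves t^2 - 7t - 8.
The quadratic factors as (t + 1)·(t - 8).
Eigenvalues: -1, 0, 8.

-1, 0, 8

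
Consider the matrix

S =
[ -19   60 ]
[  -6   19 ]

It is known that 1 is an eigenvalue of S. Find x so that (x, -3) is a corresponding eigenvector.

-9

We need (S - 1I)v = 0.
S - 1I = [[-20, 60], [-6, 18]].
Row 1: (-20)·x + (60)·-3 = 0
Row 2: (-6)·x + (18)·-3 = 0
Solving gives x = -9.
Check: S·(-9, -3) = (-9, -3) = 1·(-9, -3).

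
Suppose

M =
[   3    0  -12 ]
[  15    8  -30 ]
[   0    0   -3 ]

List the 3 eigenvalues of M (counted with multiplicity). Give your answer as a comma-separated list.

-3, 3, 8

Compute the characteristic polynomial p(λ) = det(λI - M).
Expanding the 3×3 determinant: p(λ) = λ^3 - 8λ^2 - 9λ + 72.
Rational-root test: λ = 3 gives p(3) = 0.
Dividing by (λ - 3) leaves λ^2 - 5λ - 24.
The quadratic factors as (λ + 3)·(λ - 8).
Eigenvalues: -3, 3, 8.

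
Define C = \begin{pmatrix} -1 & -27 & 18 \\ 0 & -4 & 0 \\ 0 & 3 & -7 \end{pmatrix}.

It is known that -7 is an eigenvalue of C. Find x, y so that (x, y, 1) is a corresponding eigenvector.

-3, 0

We need (C + 7I)v = 0.
C + 7I = [[6, -27, 18], [0, 3, 0], [0, 3, 0]].
Row 1: (6)·x + (-27)·y + (18)·1 = 0
Row 2: (0)·x + (3)·y + (0)·1 = 0
Row 3: (0)·x + (3)·y + (0)·1 = 0
Solving gives x = -3, y = 0.
Check: C·(-3, 0, 1) = (21, 0, -7) = -7·(-3, 0, 1).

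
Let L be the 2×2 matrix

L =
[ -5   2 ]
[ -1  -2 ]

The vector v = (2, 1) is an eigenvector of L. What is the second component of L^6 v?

4096

First find the eigenvalue: Lv = (-8, -4) = -4·(2, 1), so λ = -4.
Then L^6 v = λ^6·v = (-4)^6·(2, 1) = 4096·(2, 1) = (8192, 4096).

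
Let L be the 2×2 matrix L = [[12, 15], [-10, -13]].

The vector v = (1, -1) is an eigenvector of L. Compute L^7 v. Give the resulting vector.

First find the eigenvalue: Lv = (-3, 3) = -3·(1, -1), so λ = -3.
Then L^7 v = λ^7·v = (-3)^7·(1, -1) = -2187·(1, -1) = (-2187, 2187).

(-2187, 2187)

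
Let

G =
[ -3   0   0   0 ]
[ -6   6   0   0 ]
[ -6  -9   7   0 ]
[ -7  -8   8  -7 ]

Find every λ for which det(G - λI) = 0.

G is lower triangular, so its eigenvalues are the diagonal entries.
Diagonal: -3, 6, 7, -7.

-7, -3, 6, 7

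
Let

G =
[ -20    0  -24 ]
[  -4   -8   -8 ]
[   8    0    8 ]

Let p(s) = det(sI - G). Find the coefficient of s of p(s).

128

p(s) = s^3 + 20s^2 + 128s + 256.
The coefficient of s is 128.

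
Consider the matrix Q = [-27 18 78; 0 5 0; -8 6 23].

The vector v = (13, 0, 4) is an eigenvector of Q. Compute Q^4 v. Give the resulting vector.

(1053, 0, 324)

First find the eigenvalue: Qv = (-39, 0, -12) = -3·(13, 0, 4), so λ = -3.
Then Q^4 v = λ^4·v = (-3)^4·(13, 0, 4) = 81·(13, 0, 4) = (1053, 0, 324).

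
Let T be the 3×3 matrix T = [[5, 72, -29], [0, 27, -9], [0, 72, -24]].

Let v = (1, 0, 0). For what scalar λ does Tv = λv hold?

Compute Tv: T·(1, 0, 0) = (5, 0, 0).
Since Tv = λv, compare component 1: 5 = λ·1, so λ = 5.

5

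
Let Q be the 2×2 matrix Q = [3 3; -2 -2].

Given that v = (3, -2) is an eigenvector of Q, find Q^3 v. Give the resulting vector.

First find the eigenvalue: Qv = (3, -2) = 1·(3, -2), so λ = 1.
Then Q^3 v = λ^3·v = 1^3·(3, -2) = 1·(3, -2) = (3, -2).

(3, -2)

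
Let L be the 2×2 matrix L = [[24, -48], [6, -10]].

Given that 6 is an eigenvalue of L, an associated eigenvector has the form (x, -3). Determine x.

-8

We need (L - 6I)v = 0.
L - 6I = [[18, -48], [6, -16]].
Row 1: (18)·x + (-48)·-3 = 0
Row 2: (6)·x + (-16)·-3 = 0
Solving gives x = -8.
Check: L·(-8, -3) = (-48, -18) = 6·(-8, -3).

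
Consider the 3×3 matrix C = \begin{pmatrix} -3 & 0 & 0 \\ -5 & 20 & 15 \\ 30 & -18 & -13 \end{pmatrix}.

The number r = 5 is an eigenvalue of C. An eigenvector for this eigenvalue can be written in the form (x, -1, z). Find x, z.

We need (C - 5I)v = 0.
C - 5I = [[-8, 0, 0], [-5, 15, 15], [30, -18, -18]].
Row 1: (-8)·x + (0)·-1 + (0)·z = 0
Row 2: (-5)·x + (15)·-1 + (15)·z = 0
Row 3: (30)·x + (-18)·-1 + (-18)·z = 0
Solving gives x = 0, z = 1.
Check: C·(0, -1, 1) = (0, -5, 5) = 5·(0, -1, 1).

0, 1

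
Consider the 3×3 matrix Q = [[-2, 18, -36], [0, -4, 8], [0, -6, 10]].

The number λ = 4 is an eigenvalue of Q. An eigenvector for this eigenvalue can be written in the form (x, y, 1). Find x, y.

We need (Q - 4I)v = 0.
Q - 4I = [[-6, 18, -36], [0, -8, 8], [0, -6, 6]].
Row 1: (-6)·x + (18)·y + (-36)·1 = 0
Row 2: (0)·x + (-8)·y + (8)·1 = 0
Row 3: (0)·x + (-6)·y + (6)·1 = 0
Solving gives x = -3, y = 1.
Check: Q·(-3, 1, 1) = (-12, 4, 4) = 4·(-3, 1, 1).

-3, 1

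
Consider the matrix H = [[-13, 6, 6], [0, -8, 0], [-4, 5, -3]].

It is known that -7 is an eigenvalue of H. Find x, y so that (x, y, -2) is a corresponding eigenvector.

-2, 0

We need (H + 7I)v = 0.
H + 7I = [[-6, 6, 6], [0, -1, 0], [-4, 5, 4]].
Row 1: (-6)·x + (6)·y + (6)·-2 = 0
Row 2: (0)·x + (-1)·y + (0)·-2 = 0
Row 3: (-4)·x + (5)·y + (4)·-2 = 0
Solving gives x = -2, y = 0.
Check: H·(-2, 0, -2) = (14, 0, 14) = -7·(-2, 0, -2).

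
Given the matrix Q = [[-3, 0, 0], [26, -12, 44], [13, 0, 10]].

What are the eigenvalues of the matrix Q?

-12, -3, 10

Compute the characteristic polynomial p(r) = det(rI - Q).
Expanding along the first row, p(r) = r^3 + 5r^2 - 114r - 360.
Try r = -12: p(-12) = 0, so -12 is a root.
Dividing by (r + 12) leaves r^2 - 7r - 30.
The quadratic factors as (r + 3)·(r - 10).
Eigenvalues: -12, -3, 10.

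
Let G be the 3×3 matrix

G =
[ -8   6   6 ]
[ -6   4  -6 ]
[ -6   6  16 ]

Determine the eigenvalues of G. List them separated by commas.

Compute the characteristic polynomial p(s) = det(sI - G).
Expanding the 3×3 determinant: p(s) = s^3 - 12s^2 + 12s + 80.
Since p(4) = 0, s = 4 is a root.
Factor out (s - 4): p(s) = (s - 4)·(s^2 - 8s - 20).
The quadratic factors as (s + 2)·(s - 10).
Eigenvalues: -2, 4, 10.

-2, 4, 10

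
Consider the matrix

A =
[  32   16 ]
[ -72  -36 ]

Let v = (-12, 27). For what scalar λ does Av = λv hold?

Compute Av: A·(-12, 27) = (48, -108).
Since Av = λv, compare component 1: 48 = λ·-12, so λ = -4.

-4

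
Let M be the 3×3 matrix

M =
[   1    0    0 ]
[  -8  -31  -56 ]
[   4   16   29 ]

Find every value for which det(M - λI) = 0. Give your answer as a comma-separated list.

-3, 1, 1

The characteristic polynomial is p(λ) = det(λI - M).
Cofactor expansion gives p(λ) = λ^3 + λ^2 - 5λ + 3.
Rational-root test: λ = 1 gives p(1) = 0.
Factor out (λ - 1): p(λ) = (λ - 1)·(λ^2 + 2λ - 3).
The quadratic factors as (λ + 3)·(λ - 1).
Eigenvalues: -3, 1, 1.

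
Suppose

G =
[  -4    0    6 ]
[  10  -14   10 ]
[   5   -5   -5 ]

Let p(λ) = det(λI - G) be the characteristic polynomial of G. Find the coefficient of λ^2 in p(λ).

23

The coefficient of λ^2 of det(λI - G) is −trace(G).
trace(G) = (-4) + (-14) + (-5) = -23, so the coefficient is 23.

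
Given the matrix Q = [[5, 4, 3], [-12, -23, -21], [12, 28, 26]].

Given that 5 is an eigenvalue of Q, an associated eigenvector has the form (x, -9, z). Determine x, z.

We need (Q - 5I)v = 0.
Q - 5I = [[0, 4, 3], [-12, -28, -21], [12, 28, 21]].
Row 1: (0)·x + (4)·-9 + (3)·z = 0
Row 2: (-12)·x + (-28)·-9 + (-21)·z = 0
Row 3: (12)·x + (28)·-9 + (21)·z = 0
Solving gives x = 0, z = 12.
Check: Q·(0, -9, 12) = (0, -45, 60) = 5·(0, -9, 12).

0, 12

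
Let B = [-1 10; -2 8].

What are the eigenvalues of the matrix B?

3, 4

det(B - tI) = (-1 - t)(8 - t) - (10)·(-2) = t^2 - 7t + 12.
This factors as (t - 3)·(t - 4) = 0.
Eigenvalues: 3, 4.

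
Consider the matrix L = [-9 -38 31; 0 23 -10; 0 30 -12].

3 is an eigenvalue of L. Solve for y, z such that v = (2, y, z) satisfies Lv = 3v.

We need (L - 3I)v = 0.
L - 3I = [[-12, -38, 31], [0, 20, -10], [0, 30, -15]].
Row 1: (-12)·2 + (-38)·y + (31)·z = 0
Row 2: (0)·2 + (20)·y + (-10)·z = 0
Row 3: (0)·2 + (30)·y + (-15)·z = 0
Solving gives y = 1, z = 2.
Check: L·(2, 1, 2) = (6, 3, 6) = 3·(2, 1, 2).

1, 2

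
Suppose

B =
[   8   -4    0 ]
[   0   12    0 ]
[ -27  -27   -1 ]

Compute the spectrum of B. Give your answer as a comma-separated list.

Compute the characteristic polynomial p(s) = det(sI - B).
Expanding the 3×3 determinant: p(s) = s^3 - 19s^2 + 76s + 96.
Try s = 12: p(12) = 0, so 12 is a root.
Dividing by (s - 12) leaves s^2 - 7s - 8.
The quadratic factors as (s + 1)·(s - 8).
Eigenvalues: -1, 8, 12.

-1, 8, 12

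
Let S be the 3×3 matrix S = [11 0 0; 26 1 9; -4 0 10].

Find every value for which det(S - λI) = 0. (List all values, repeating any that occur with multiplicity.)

Set up det(lambda·I - S) = 0.
Expanding the 3×3 determinant: p(lambda) = lambda^3 - 22·lambda^2 + 131·lambda - 110.
Try lambda = 10: p(10) = 0, so 10 is a root.
Factor out (lambda - 10): p(lambda) = (lambda - 10)·(lambda^2 - 12·lambda + 11).
The quadratic factors as (lambda - 1)·(lambda - 11).
Eigenvalues: 1, 10, 11.

1, 10, 11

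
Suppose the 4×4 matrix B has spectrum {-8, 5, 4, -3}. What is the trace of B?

trace(B) is the sum of the eigenvalues: (-8) + (5) + (4) + (-3) = -2.

-2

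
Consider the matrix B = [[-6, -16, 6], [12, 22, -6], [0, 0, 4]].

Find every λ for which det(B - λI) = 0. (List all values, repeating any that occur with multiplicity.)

4, 6, 10

The characteristic polynomial is p(t) = det(tI - B).
Expanding the 3×3 determinant: p(t) = t^3 - 20t^2 + 124t - 240.
Since p(4) = 0, t = 4 is a root.
Dividing by (t - 4) leaves t^2 - 16t + 60.
The quadratic factors as (t - 6)·(t - 10).
Eigenvalues: 4, 6, 10.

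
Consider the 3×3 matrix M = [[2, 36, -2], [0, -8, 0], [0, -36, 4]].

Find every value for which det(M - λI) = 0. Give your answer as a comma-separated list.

The characteristic polynomial is p(s) = det(sI - M).
Expanding along the first row, p(s) = s^3 + 2s^2 - 40s + 64.
Rational-root test: s = -8 gives p(-8) = 0.
Dividing by (s + 8) leaves s^2 - 6s + 8.
The quadratic factors as (s - 2)·(s - 4).
Eigenvalues: -8, 2, 4.

-8, 2, 4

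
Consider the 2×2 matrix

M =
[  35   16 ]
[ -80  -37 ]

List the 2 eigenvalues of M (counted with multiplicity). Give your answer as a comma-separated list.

-5, 3

det(M - λI) = (35 - λ)(-37 - λ) - (16)·(-80) = λ^2 + 2λ - 15.
This factors as (λ + 5)·(λ - 3) = 0.
Eigenvalues: -5, 3.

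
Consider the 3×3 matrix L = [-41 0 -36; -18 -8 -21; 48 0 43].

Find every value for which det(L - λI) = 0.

The characteristic polynomial is p(λ) = det(λI - L).
Expanding along the first row, p(λ) = λ^3 + 6λ^2 - 51λ - 280.
Since p(-8) = 0, λ = -8 is a root.
Dividing by (λ + 8) leaves λ^2 - 2λ - 35.
The quadratic factors as (λ + 5)·(λ - 7).
Eigenvalues: -8, -5, 7.

-8, -5, 7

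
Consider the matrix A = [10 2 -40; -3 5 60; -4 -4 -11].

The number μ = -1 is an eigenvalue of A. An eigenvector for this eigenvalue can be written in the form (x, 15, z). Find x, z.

-10, -2

We need (A + 1I)v = 0.
A + 1I = [[11, 2, -40], [-3, 6, 60], [-4, -4, -10]].
Row 1: (11)·x + (2)·15 + (-40)·z = 0
Row 2: (-3)·x + (6)·15 + (60)·z = 0
Row 3: (-4)·x + (-4)·15 + (-10)·z = 0
Solving gives x = -10, z = -2.
Check: A·(-10, 15, -2) = (10, -15, 2) = -1·(-10, 15, -2).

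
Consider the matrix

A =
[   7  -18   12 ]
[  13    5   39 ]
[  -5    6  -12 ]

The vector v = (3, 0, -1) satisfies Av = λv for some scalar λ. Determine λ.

Compute Av: A·(3, 0, -1) = (9, 0, -3).
Since Av = λv, compare component 1: 9 = λ·3, so λ = 3.

3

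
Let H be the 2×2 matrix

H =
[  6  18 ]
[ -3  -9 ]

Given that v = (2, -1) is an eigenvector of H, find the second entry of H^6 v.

First find the eigenvalue: Hv = (-6, 3) = -3·(2, -1), so λ = -3.
Then H^6 v = λ^6·v = (-3)^6·(2, -1) = 729·(2, -1) = (1458, -729).

-729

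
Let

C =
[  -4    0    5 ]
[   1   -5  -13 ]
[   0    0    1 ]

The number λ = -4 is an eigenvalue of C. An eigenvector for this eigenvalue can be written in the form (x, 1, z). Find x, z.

1, 0

We need (C + 4I)v = 0.
C + 4I = [[0, 0, 5], [1, -1, -13], [0, 0, 5]].
Row 1: (0)·x + (0)·1 + (5)·z = 0
Row 2: (1)·x + (-1)·1 + (-13)·z = 0
Row 3: (0)·x + (0)·1 + (5)·z = 0
Solving gives x = 1, z = 0.
Check: C·(1, 1, 0) = (-4, -4, 0) = -4·(1, 1, 0).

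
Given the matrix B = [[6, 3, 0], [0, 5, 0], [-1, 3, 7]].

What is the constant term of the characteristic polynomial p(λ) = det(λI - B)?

-210

p(0) = det(0·I − B) = det(−B) = (−1)^3·det(B).
det(B) = 210, so p(0) = -210.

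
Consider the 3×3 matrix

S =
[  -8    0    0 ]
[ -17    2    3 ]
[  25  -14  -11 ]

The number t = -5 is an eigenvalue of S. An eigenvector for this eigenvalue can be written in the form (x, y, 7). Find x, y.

0, -3

We need (S + 5I)v = 0.
S + 5I = [[-3, 0, 0], [-17, 7, 3], [25, -14, -6]].
Row 1: (-3)·x + (0)·y + (0)·7 = 0
Row 2: (-17)·x + (7)·y + (3)·7 = 0
Row 3: (25)·x + (-14)·y + (-6)·7 = 0
Solving gives x = 0, y = -3.
Check: S·(0, -3, 7) = (0, 15, -35) = -5·(0, -3, 7).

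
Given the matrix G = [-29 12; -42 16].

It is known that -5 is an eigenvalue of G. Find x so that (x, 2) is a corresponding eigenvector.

We need (G + 5I)v = 0.
G + 5I = [[-24, 12], [-42, 21]].
Row 1: (-24)·x + (12)·2 = 0
Row 2: (-42)·x + (21)·2 = 0
Solving gives x = 1.
Check: G·(1, 2) = (-5, -10) = -5·(1, 2).

1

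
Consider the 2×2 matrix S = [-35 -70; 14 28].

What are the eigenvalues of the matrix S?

-7, 0

det(S - sI) = (-35 - s)(28 - s) - (-70)·(14) = s^2 + 7s.
This factors as (s + 7)·s = 0.
Eigenvalues: -7, 0.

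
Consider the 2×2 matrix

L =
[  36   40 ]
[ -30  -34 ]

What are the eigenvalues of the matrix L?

det(L - lambda·I) = (36 - lambda)(-34 - lambda) - (40)·(-30) = lambda^2 - 2·lambda - 24.
This factors as (lambda + 4)·(lambda - 6) = 0.
Eigenvalues: -4, 6.

-4, 6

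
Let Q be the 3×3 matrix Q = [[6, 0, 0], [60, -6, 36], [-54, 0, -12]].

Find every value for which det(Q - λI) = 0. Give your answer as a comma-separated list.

-12, -6, 6

Compute the characteristic polynomial p(μ) = det(μI - Q).
Cofactor expansion gives p(μ) = μ^3 + 12μ^2 - 36μ - 432.
Rational-root test: μ = 6 gives p(6) = 0.
Factor out (μ - 6): p(μ) = (μ - 6)·(μ^2 + 18μ + 72).
The quadratic factors as (μ + 12)·(μ + 6).
Eigenvalues: -12, -6, 6.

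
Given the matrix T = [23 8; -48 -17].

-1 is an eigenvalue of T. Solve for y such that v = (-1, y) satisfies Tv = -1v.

We need (T + 1I)v = 0.
T + 1I = [[24, 8], [-48, -16]].
Row 1: (24)·-1 + (8)·y = 0
Row 2: (-48)·-1 + (-16)·y = 0
Solving gives y = 3.
Check: T·(-1, 3) = (1, -3) = -1·(-1, 3).

3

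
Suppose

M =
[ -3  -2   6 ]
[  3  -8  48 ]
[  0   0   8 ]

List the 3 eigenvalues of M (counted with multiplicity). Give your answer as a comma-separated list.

-6, -5, 8

The characteristic polynomial is p(μ) = det(μI - M).
Expanding along the first row, p(μ) = μ^3 + 3μ^2 - 58μ - 240.
Try μ = -5: p(-5) = 0, so -5 is a root.
Dividing by (μ + 5) leaves μ^2 - 2μ - 48.
The quadratic factors as (μ + 6)·(μ - 8).
Eigenvalues: -6, -5, 8.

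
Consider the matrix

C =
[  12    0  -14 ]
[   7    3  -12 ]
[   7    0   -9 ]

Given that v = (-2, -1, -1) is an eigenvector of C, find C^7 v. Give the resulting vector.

First find the eigenvalue: Cv = (-10, -5, -5) = 5·(-2, -1, -1), so λ = 5.
Then C^7 v = λ^7·v = 5^7·(-2, -1, -1) = 78125·(-2, -1, -1) = (-156250, -78125, -78125).

(-156250, -78125, -78125)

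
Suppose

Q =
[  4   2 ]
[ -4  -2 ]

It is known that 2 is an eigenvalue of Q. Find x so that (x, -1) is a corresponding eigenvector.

We need (Q - 2I)v = 0.
Q - 2I = [[2, 2], [-4, -4]].
Row 1: (2)·x + (2)·-1 = 0
Row 2: (-4)·x + (-4)·-1 = 0
Solving gives x = 1.
Check: Q·(1, -1) = (2, -2) = 2·(1, -1).

1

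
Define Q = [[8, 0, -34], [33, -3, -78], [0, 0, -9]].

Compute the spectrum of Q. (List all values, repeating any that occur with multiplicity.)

-9, -3, 8

Set up det(lambda·I - Q) = 0.
Expanding the 3×3 determinant: p(lambda) = lambda^3 + 4·lambda^2 - 69·lambda - 216.
Try lambda = -3: p(-3) = 0, so -3 is a root.
Factor out (lambda + 3): p(lambda) = (lambda + 3)·(lambda^2 + lambda - 72).
The quadratic factors as (lambda + 9)·(lambda - 8).
Eigenvalues: -9, -3, 8.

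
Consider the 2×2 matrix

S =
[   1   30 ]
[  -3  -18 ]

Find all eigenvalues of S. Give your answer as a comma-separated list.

-9, -8

det(S - μI) = (1 - μ)(-18 - μ) - (30)·(-3) = μ^2 + 17μ + 72.
This factors as (μ + 9)·(μ + 8) = 0.
Eigenvalues: -9, -8.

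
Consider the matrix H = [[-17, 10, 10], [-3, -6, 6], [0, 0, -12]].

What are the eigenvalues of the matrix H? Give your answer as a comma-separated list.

-12, -12, -11

Set up det(λI - H) = 0.
Expanding along the first row, p(λ) = λ^3 + 35λ^2 + 408λ + 1584.
Since p(-12) = 0, λ = -12 is a root.
Dividing by (λ + 12) leaves λ^2 + 23λ + 132.
The quadratic factors as (λ + 12)·(λ + 11).
Eigenvalues: -12, -12, -11.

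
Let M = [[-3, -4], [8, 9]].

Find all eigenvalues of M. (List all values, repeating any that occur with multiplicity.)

1, 5

det(M - lambda·I) = (-3 - lambda)(9 - lambda) - (-4)·(8) = lambda^2 - 6·lambda + 5.
This factors as (lambda - 1)·(lambda - 5) = 0.
Eigenvalues: 1, 5.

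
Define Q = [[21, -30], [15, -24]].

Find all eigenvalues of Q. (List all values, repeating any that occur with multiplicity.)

-9, 6

det(Q - λI) = (21 - λ)(-24 - λ) - (-30)·(15) = λ^2 + 3λ - 54.
This factors as (λ + 9)·(λ - 6) = 0.
Eigenvalues: -9, 6.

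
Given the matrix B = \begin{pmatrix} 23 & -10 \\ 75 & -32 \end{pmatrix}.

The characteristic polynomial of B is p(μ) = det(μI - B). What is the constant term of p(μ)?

14

p(μ) = μ^2 + 9μ + 14.
The constant term is 14.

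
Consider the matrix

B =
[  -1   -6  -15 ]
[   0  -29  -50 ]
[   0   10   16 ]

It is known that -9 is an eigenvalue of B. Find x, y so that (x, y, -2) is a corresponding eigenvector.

0, 5

We need (B + 9I)v = 0.
B + 9I = [[8, -6, -15], [0, -20, -50], [0, 10, 25]].
Row 1: (8)·x + (-6)·y + (-15)·-2 = 0
Row 2: (0)·x + (-20)·y + (-50)·-2 = 0
Row 3: (0)·x + (10)·y + (25)·-2 = 0
Solving gives x = 0, y = 5.
Check: B·(0, 5, -2) = (0, -45, 18) = -9·(0, 5, -2).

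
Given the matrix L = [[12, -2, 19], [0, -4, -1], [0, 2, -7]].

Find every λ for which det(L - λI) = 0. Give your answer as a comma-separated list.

-6, -5, 12

Compute the characteristic polynomial p(λ) = det(λI - L).
Expanding the 3×3 determinant: p(λ) = λ^3 - λ^2 - 102λ - 360.
Try λ = -5: p(-5) = 0, so -5 is a root.
Dividing by (λ + 5) leaves λ^2 - 6λ - 72.
The quadratic factors as (λ + 6)·(λ - 12).
Eigenvalues: -6, -5, 12.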